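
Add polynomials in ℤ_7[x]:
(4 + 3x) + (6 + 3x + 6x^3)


Add coefficients mod 7:
x^0: 4 + 6 = 3 (mod 7)
x^1: 3 + 3 = 6 (mod 7)
x^2: 0 + 0 = 0 (mod 7)
x^3: 0 + 6 = 6 (mod 7)
Result: 3 + 6x + 6x^3

f + g = 3 + 6x + 6x^3


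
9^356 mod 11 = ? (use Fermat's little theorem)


Fermat's little theorem: if p is prime and gcd(a,p)=1, then a^(p-1) ≡ 1 (mod p)
p = 11 is prime, gcd(9,11) = 1
Reduce exponent: 356 mod 10 = 6
So 9^356 ≡ 9^6 (mod 11)
9^6 mod 11 = 9

9^356 ≡ 9 (mod 11)


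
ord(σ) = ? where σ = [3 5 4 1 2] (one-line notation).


Cycle decomposition: (1 3 4) (2 5)
Cycle lengths: 3, 2
Order = lcm(3, 2) = 6

ord(σ) = 6


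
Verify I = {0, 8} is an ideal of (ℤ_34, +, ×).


Check ideal conditions for I = {0, 8} in ℤ_34:
(1) I is an additive subgroup? No
(2) For r ∈ ℤ_34 and a ∈ I: r·a ∈ I? No  [counterexample: r=2, a=8, r·a mod 34 = 16 ∉ I]

No, I is not an ideal of ℤ_34


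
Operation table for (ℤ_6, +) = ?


Elements: {0, 1, 2, 3, 4, 5}
Operation: addition mod 6
Entry (a, b) = (a + b) mod 6

Cayley table:
  | 0 | 1 | 2 | 3 | 4 | 5
0 | 0 | 1 | 2 | 3 | 4 | 5
1 | 1 | 2 | 3 | 4 | 5 | 0
2 | 2 | 3 | 4 | 5 | 0 | 1
3 | 3 | 4 | 5 | 0 | 1 | 2
4 | 4 | 5 | 0 | 1 | 2 | 3
5 | 5 | 0 | 1 | 2 | 3 | 4


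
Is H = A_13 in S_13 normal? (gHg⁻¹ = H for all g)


H = A_13 in S_13
A_13 has index 2 in S_13, and every subgroup of index 2 is normal

Yes, normal subgroup


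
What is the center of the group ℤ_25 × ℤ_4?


Z(G) = {g ∈ G | gx = xg for all x ∈ G}
Direct product of abelian groups is abelian, so Z(G) = G

Z(ℤ_25 × ℤ_4) = ℤ_25 × ℤ_4


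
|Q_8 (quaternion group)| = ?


Q_8 = {±1, ±i, ±j, ±k}
|Q_8| = 8

|Q_8 (quaternion group)| = 8


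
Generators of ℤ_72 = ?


g generates ℤ_n iff gcd(g,n) = 1
Prime factors of 72: 2, 3
Generators are g ∈ {1,...,71} not divisible by any of these primes.
Generators: {1, 5, 7, 11, 13, 17, 19, 23, 25, 29, 31, 35, 37, 41, 43, 47, 49, 53, 55, 59, 61, 65, 67, 71}
Number of generators = φ(72) = 24

Generators of ℤ_72 = {1, 5, 7, 11, 13, 17, 19, 23, 25, 29, 31, 35, 37, 41, 43, 47, 49, 53, 55, 59, 61, 65, 67, 71}


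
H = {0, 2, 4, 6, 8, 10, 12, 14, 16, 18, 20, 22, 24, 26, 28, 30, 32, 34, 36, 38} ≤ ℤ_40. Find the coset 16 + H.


16 + H = {16 + h (mod 40) : h ∈ H}
16+0=16, 16+2=18, 16+4=20, 16+6=22, 16+8=24, 16+10=26, 16+12=28, 16+14=30, 16+16=32, 16+18=34, 16+20=36, 16+22=38, 16+24=0, 16+26=2, 16+28=4, 16+30=6, 16+32=8, 16+34=10, 16+36=12, 16+38=14
16 + H = {0, 2, 4, 6, 8, 10, 12, 14, 16, 18, 20, 22, 24, 26, 28, 30, 32, 34, 36, 38} = 0 + H

16 + H = {0, 2, 4, 6, 8, 10, 12, 14, 16, 18, 20, 22, 24, 26, 28, 30, 32, 34, 36, 38}


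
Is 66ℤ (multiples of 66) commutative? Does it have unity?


66ℤ is a commutative ring under +,× but has no multiplicative identity (1 ∉ 66ℤ); it has no zero divisors, but without unity it is not an integral domain
Commutative: Yes
Integral domain: No
Has unity: No

66ℤ (multiples of 66): Commutative=Yes, Unity=No


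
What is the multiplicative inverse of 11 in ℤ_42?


Use the extended Euclidean algorithm to write 1 = 11·s + 42·t; then s mod 42 is the inverse.
Euclidean algorithm:
  11 = 0·42 + 11
  42 = 3·11 + 9
  11 = 1·9 + 2
  9 = 4·2 + 1
  2 = 2·1 + 0
gcd(11,42) = 1
Back-substitution gives: 11·(-19) + 42·(5) = 1
So 11⁻¹ ≡ -19 ≡ 23 (mod 42)
Check: 11 × 23 = 253 ≡ 1 (mod 42) ✓

11⁻¹ ≡ 23 (mod 42)


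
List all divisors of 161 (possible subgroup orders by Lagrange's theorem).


Lagrange's theorem: |H| divides |G|
|G| = 161
Divisors of 161: 1, 7, 23, 161

Possible subgroup orders: {1, 7, 23, 161}


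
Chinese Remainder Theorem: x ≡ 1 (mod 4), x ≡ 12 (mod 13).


m₁ = 4, m₂ = 13, gcd = 1, so CRT applies. M = m₁·m₂ = 52
Let M₁ = M/m₁ = 13, M₂ = M/m₂ = 4
Find y₁ ≡ M₁⁻¹ (mod m₁): 13⁻¹ ≡ 1 (mod 4)
Find y₂ ≡ M₂⁻¹ (mod m₂): 4⁻¹ ≡ 10 (mod 13)
x = a₁·M₁·y₁ + a₂·M₂·y₂ = 1·13·1 + 12·4·10 = 493
Reduce mod 52: x ≡ 25
Check: 25 mod 4 = 1 ✓, 25 mod 13 = 12 ✓

x ≡ 25 (mod 52)


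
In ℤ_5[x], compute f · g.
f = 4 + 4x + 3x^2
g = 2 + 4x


Expand and collect like terms; reduce coefficients mod 5:
x^0: 4·2 = 8 ≡ 3 (mod 5)
x^1: 4·4 + 4·2 = 24 ≡ 4 (mod 5)
x^2: 4·4 + 3·2 = 22 ≡ 2 (mod 5)
x^3: 3·4 = 12 ≡ 2 (mod 5)
Result: 3 + 4x + 2x^2 + 2x^3

f · g = 3 + 4x + 2x^2 + 2x^3


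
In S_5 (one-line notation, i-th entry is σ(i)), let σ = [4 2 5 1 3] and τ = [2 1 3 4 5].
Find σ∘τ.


σ∘τ: apply τ first, then σ
1 →τ 2 →σ 2
2 →τ 1 →σ 4
3 →τ 3 →σ 5
4 →τ 4 →σ 1
5 →τ 5 →σ 3

σ∘τ = [2 4 5 1 3]


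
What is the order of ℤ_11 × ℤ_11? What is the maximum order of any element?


|ℤ_11 × ℤ_11| = 11 × 11 = 121
Max element order = lcm(11,11) = 11
Cyclic? No (gcd=11)

|ℤ_11×ℤ_11| = 121, max element order = 11


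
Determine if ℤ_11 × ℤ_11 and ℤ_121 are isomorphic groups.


Comparing ℤ_11 × ℤ_11 and ℤ_121:
gcd(11,11) = 11 ≠ 1. Max element order in ℤ_11×ℤ_11 is lcm(11,11) = 11 < 121, so it has no element of order 121

No, ℤ_11 × ℤ_11 ≇ ℤ_121


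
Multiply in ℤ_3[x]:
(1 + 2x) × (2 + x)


Expand and collect like terms; reduce coefficients mod 3:
x^0: 1·2 = 2 ≡ 2 (mod 3)
x^1: 1·1 + 2·2 = 5 ≡ 2 (mod 3)
x^2: 2·1 = 2 ≡ 2 (mod 3)
Result: 2 + 2x + 2x^2

f · g = 2 + 2x + 2x^2


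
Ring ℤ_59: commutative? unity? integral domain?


ℤ_59 is a commutative ring with unity 1; 59 is prime, so ℤ_59 is a field (hence an integral domain)
Commutative: Yes
Integral domain: Yes
Has unity: Yes

ℤ_59: Commutative=Yes, Unity=Yes


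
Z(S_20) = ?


Z(G) = {g ∈ G | gx = xg for all x ∈ G}
S_n is non-abelian for n ≥ 3; Z(S_20) is trivial

Z(S_20) = {e}


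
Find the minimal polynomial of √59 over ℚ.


√59 satisfies x² - 59 = 0, irreducible over ℚ since 59 is squarefree

Minimal polynomial: x² - 59


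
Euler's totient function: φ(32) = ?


Factor n: 32 = 2^5
φ(n) = n · ∏(1 - 1/p) over distinct primes p | n
φ(32) = 32 · (1 - 1/2) = 16

φ(32) = 16


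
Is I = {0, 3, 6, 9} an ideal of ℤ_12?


Check ideal conditions for I = {0, 3, 6, 9} in ℤ_12:
(1) I is an additive subgroup? Yes
(2) For r ∈ ℤ_12 and a ∈ I: r·a ∈ I? Yes

Yes, I is an ideal of ℤ_12


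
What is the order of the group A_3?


|A_n| = n!/2 (even permutations)
|A_3| = 3!/2 = 6/2 = 3

|A_3| = 3


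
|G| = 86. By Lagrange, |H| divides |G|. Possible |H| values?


Lagrange's theorem: |H| divides |G|
|G| = 86
Divisors of 86: 1, 2, 43, 86

Possible subgroup orders: {1, 2, 43, 86}


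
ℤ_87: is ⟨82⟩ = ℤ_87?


g generates ℤ_n iff gcd(g, n) = 1
gcd(82, 87) = 1
Since gcd = 1, 82 is a generator.

Yes, 82 generates ℤ_87


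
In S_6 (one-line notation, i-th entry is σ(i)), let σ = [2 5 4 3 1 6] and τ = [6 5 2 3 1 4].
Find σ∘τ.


σ∘τ: apply τ first, then σ
1 →τ 6 →σ 6
2 →τ 5 →σ 1
3 →τ 2 →σ 5
4 →τ 3 →σ 4
5 →τ 1 →σ 2
6 →τ 4 →σ 3

σ∘τ = [6 1 5 4 2 3]


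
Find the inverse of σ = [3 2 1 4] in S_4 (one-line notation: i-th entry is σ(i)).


To find σ⁻¹, swap domain and range:
σ(1) = 3 → σ⁻¹(3) = 1
σ(2) = 2 → σ⁻¹(2) = 2
σ(3) = 1 → σ⁻¹(1) = 3
σ(4) = 4 → σ⁻¹(4) = 4

σ⁻¹ = [3 2 1 4]


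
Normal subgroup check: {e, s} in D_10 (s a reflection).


H = {e, s} in D_10 (s a reflection)
r·s·r⁻¹ = sr⁻² ≠ s for n ≥ 3, so {e, s} is not closed under conjugation

No, not a normal subgroup


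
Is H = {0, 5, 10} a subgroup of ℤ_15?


Subgroup test for H = {0, 5, 10} in (ℤ_15, +):
(1) 0 ∈ H? Yes
(2) Closure: for all a,b ∈ H, (a+b) mod 15 ∈ H? Yes
(3) Inverses: for all a ∈ H, -a mod 15 ∈ H? Yes

Yes, H is a subgroup of ℤ_15


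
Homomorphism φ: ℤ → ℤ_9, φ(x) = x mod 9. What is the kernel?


Kernel = preimage of identity
ker(φ) = {x ∈ ℤ : x ≡ 0 (mod 9)} = 9ℤ = {0, ±9, ±18, ...}

ker(φ) = 9ℤ


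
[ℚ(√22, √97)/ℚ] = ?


[ℚ(√22,√97):ℚ] = [ℚ(√22,√97):ℚ(√22)]·[ℚ(√22):ℚ] = 2·2 = 4

[ℚ(√22, √97)/ℚ] = 4


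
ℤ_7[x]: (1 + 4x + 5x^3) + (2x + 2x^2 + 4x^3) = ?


Add coefficients mod 7:
x^0: 1 + 0 = 1 (mod 7)
x^1: 4 + 2 = 6 (mod 7)
x^2: 0 + 2 = 2 (mod 7)
x^3: 5 + 4 = 2 (mod 7)
Result: 1 + 6x + 2x^2 + 2x^3

f + g = 1 + 6x + 2x^2 + 2x^3


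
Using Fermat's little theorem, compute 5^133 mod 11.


Fermat's little theorem: if p is prime and gcd(a,p)=1, then a^(p-1) ≡ 1 (mod p)
p = 11 is prime, gcd(5,11) = 1
Reduce exponent: 133 mod 10 = 3
So 5^133 ≡ 5^3 (mod 11)
5^3 mod 11 = 4

5^133 ≡ 4 (mod 11)


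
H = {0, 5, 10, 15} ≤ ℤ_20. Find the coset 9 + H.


9 + H = {9 + h (mod 20) : h ∈ H}
9+0=9, 9+5=14, 9+10=19, 9+15=4
9 + H = {4, 9, 14, 19} = 4 + H

9 + H = {4, 9, 14, 19}


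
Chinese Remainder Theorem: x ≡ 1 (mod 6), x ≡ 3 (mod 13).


m₁ = 6, m₂ = 13, gcd = 1, so CRT applies. M = m₁·m₂ = 78
Let M₁ = M/m₁ = 13, M₂ = M/m₂ = 6
Find y₁ ≡ M₁⁻¹ (mod m₁): 13⁻¹ ≡ 1 (mod 6)
Find y₂ ≡ M₂⁻¹ (mod m₂): 6⁻¹ ≡ 11 (mod 13)
x = a₁·M₁·y₁ + a₂·M₂·y₂ = 1·13·1 + 3·6·11 = 211
Reduce mod 78: x ≡ 55
Check: 55 mod 6 = 1 ✓, 55 mod 13 = 3 ✓

x ≡ 55 (mod 78)


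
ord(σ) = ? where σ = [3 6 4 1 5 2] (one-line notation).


Cycle decomposition: (1 3 4) (2 6)
Cycle lengths: 3, 2
Order = lcm(3, 2) = 6

ord(σ) = 6


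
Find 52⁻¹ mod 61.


Use the extended Euclidean algorithm to write 1 = 52·s + 61·t; then s mod 61 is the inverse.
Euclidean algorithm:
  52 = 0·61 + 52
  61 = 1·52 + 9
  52 = 5·9 + 7
  9 = 1·7 + 2
  7 = 3·2 + 1
  2 = 2·1 + 0
gcd(52,61) = 1
Back-substitution gives: 52·(27) + 61·(-23) = 1
So 52⁻¹ ≡ 27 ≡ 27 (mod 61)
Check: 52 × 27 = 1404 ≡ 1 (mod 61) ✓

52⁻¹ ≡ 27 (mod 61)


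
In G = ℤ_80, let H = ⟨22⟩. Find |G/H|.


|⟨22⟩| = n / gcd(22, 80) = 80 / 2 = 40
H is normal (ℤ_80 is abelian).
|G/H| = |G| / |H| = 80 / 40 = 2

|G/H| = 2


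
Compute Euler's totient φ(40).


Factor n: 40 = 2^3 × 5
φ(n) = n · ∏(1 - 1/p) over distinct primes p | n
φ(40) = 40 · (1 - 1/2) · (1 - 1/5) = 16

φ(40) = 16


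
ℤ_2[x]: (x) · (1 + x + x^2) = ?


Expand and collect like terms; reduce coefficients mod 2:
x^0: 0·1 = 0 ≡ 0 (mod 2)
x^1: 0·1 + 1·1 = 1 ≡ 1 (mod 2)
x^2: 0·1 + 1·1 = 1 ≡ 1 (mod 2)
x^3: 1·1 = 1 ≡ 1 (mod 2)
Result: x + x^2 + x^3

f · g = x + x^2 + x^3


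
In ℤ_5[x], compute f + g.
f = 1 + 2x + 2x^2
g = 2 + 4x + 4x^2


Add coefficients mod 5:
x^0: 1 + 2 = 3 (mod 5)
x^1: 2 + 4 = 1 (mod 5)
x^2: 2 + 4 = 1 (mod 5)
Result: 3 + x + x^2

f + g = 3 + x + x^2


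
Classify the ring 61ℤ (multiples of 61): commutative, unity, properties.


61ℤ is a commutative ring under +,× but has no multiplicative identity (1 ∉ 61ℤ); it has no zero divisors, but without unity it is not an integral domain
Commutative: Yes
Integral domain: No
Has unity: No

61ℤ (multiples of 61): Commutative=Yes, Unity=No


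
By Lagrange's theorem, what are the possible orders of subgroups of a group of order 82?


Lagrange's theorem: |H| divides |G|
|G| = 82
Divisors of 82: 1, 2, 41, 82

Possible subgroup orders: {1, 2, 41, 82}


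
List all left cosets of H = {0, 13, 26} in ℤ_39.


H = {0, 13, 26}, |H| = 3
Number of cosets = |G|/|H| = 39/3 = 13
0 + H = {0, 13, 26}
1 + H = {1, 14, 27}
2 + H = {2, 15, 28}
3 + H = {3, 16, 29}
4 + H = {4, 17, 30}
5 + H = {5, 18, 31}
6 + H = {6, 19, 32}
7 + H = {7, 20, 33}
8 + H = {8, 21, 34}
9 + H = {9, 22, 35}
10 + H = {10, 23, 36}
11 + H = {11, 24, 37}
12 + H = {12, 25, 38}

Cosets: 0+H={0,13,26}; 1+H={1,14,27}; 2+H={2,15,28}; 3+H={3,16,29}; 4+H={4,17,30}; 5+H={5,18,31}; 6+H={6,19,32}; 7+H={7,20,33}; 8+H={8,21,34}; 9+H={9,22,35}; 10+H={10,23,36}; 11+H={11,24,37}; 12+H={12,25,38}


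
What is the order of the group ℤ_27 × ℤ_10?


|A × B| = |A| · |B|
|ℤ_27 × ℤ_10| = 27 × 10 = 270

|ℤ_27 × ℤ_10| = 270


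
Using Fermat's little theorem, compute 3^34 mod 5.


Fermat's little theorem: if p is prime and gcd(a,p)=1, then a^(p-1) ≡ 1 (mod p)
p = 5 is prime, gcd(3,5) = 1
Reduce exponent: 34 mod 4 = 2
So 3^34 ≡ 3^2 (mod 5)
3^2 mod 5 = 4

3^34 ≡ 4 (mod 5)


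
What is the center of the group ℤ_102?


Z(G) = {g ∈ G | gx = xg for all x ∈ G}
ℤ_102 is abelian, so Z(G) = G

Z(ℤ_102) = ℤ_102


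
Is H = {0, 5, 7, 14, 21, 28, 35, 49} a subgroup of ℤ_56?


Subgroup test for H = {0, 5, 7, 14, 21, 28, 35, 49} in (ℤ_56, +):
(1) 0 ∈ H? Yes
(2) Closure: for all a,b ∈ H, (a+b) mod 56 ∈ H? No  [counterexample: 5 + 5 = 10 ∉ H]
(3) Inverses: for all a ∈ H, -a mod 56 ∈ H? No

No, H is not a subgroup of ℤ_56


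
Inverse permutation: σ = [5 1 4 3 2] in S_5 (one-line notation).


To find σ⁻¹, swap domain and range:
σ(1) = 5 → σ⁻¹(5) = 1
σ(2) = 1 → σ⁻¹(1) = 2
σ(3) = 4 → σ⁻¹(4) = 3
σ(4) = 3 → σ⁻¹(3) = 4
σ(5) = 2 → σ⁻¹(2) = 5

σ⁻¹ = [2 5 4 3 1]


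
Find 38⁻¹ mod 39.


Use the extended Euclidean algorithm to write 1 = 38·s + 39·t; then s mod 39 is the inverse.
Euclidean algorithm:
  38 = 0·39 + 38
  39 = 1·38 + 1
  38 = 38·1 + 0
gcd(38,39) = 1
Back-substitution gives: 38·(-1) + 39·(1) = 1
So 38⁻¹ ≡ -1 ≡ 38 (mod 39)
Check: 38 × 38 = 1444 ≡ 1 (mod 39) ✓

38⁻¹ ≡ 38 (mod 39)


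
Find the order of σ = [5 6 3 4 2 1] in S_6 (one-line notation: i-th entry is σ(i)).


Cycle decomposition: (1 5 2 6)
Cycle lengths: 4
Order = lcm(4) = 4

ord(σ) = 4


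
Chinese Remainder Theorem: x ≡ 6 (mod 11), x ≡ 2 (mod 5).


m₁ = 11, m₂ = 5, gcd = 1, so CRT applies. M = m₁·m₂ = 55
Let M₁ = M/m₁ = 5, M₂ = M/m₂ = 11
Find y₁ ≡ M₁⁻¹ (mod m₁): 5⁻¹ ≡ 9 (mod 11)
Find y₂ ≡ M₂⁻¹ (mod m₂): 11⁻¹ ≡ 1 (mod 5)
x = a₁·M₁·y₁ + a₂·M₂·y₂ = 6·5·9 + 2·11·1 = 292
Reduce mod 55: x ≡ 17
Check: 17 mod 11 = 6 ✓, 17 mod 5 = 2 ✓

x ≡ 17 (mod 55)


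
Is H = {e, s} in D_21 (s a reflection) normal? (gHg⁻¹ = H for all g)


H = {e, s} in D_21 (s a reflection)
r·s·r⁻¹ = sr⁻² ≠ s for n ≥ 3, so {e, s} is not closed under conjugation

No, not a normal subgroup


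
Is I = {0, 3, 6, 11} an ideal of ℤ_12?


Check ideal conditions for I = {0, 3, 6, 11} in ℤ_12:
(1) I is an additive subgroup? No
(2) For r ∈ ℤ_12 and a ∈ I: r·a ∈ I? No  [counterexample: r=2, a=11, r·a mod 12 = 10 ∉ I]

No, I is not an ideal of ℤ_12


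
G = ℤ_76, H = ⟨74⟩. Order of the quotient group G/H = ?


|⟨74⟩| = n / gcd(74, 76) = 76 / 2 = 38
H is normal (ℤ_76 is abelian).
|G/H| = |G| / |H| = 76 / 38 = 2

|G/H| = 2


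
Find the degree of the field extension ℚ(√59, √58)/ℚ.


[ℚ(√59,√58):ℚ] = [ℚ(√59,√58):ℚ(√59)]·[ℚ(√59):ℚ] = 2·2 = 4

[ℚ(√59, √58)/ℚ] = 4


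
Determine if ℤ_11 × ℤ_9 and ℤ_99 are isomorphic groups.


Comparing ℤ_11 × ℤ_9 and ℤ_99:
gcd(11,9) = 1, so ℤ_11 × ℤ_9 ≅ ℤ_99 (CRT)

Yes, ℤ_11 × ℤ_9 ≅ ℤ_99


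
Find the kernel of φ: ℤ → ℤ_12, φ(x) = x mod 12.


Kernel = preimage of identity
ker(φ) = {x ∈ ℤ : x ≡ 0 (mod 12)} = 12ℤ = {0, ±12, ±24, ...}

ker(φ) = 12ℤ


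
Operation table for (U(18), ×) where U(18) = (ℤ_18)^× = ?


Elements: {1, 5, 7, 11, 13, 17}
Operation: multiplication mod 18
Entry (a, b) = (a × b) mod 18

Cayley table:
   |  1 |  5 |  7 | 11 | 13 | 17
 1 |  1 |  5 |  7 | 11 | 13 | 17
 5 |  5 |  7 | 17 |  1 | 11 | 13
 7 |  7 | 17 | 13 |  5 |  1 | 11
11 | 11 |  1 |  5 | 13 | 17 |  7
13 | 13 | 11 |  1 | 17 |  7 |  5
17 | 17 | 13 | 11 |  7 |  5 |  1


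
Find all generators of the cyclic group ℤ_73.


g generates ℤ_n iff gcd(g,n) = 1
Prime factors of 73: 73
Generators are g ∈ {1,...,72} not divisible by any of these primes.
Generators: {1, 2, 3, 4, 5, 6, 7, 8, 9, 10, 11, 12, 13, 14, 15, 16, 17, 18, 19, 20, 21, 22, 23, 24, 25, 26, 27, 28, 29, 30, 31, 32, 33, 34, 35, 36, 37, 38, 39, 40, 41, 42, 43, 44, 45, 46, 47, 48, 49, 50, 51, 52, 53, 54, 55, 56, 57, 58, 59, 60, 61, 62, 63, 64, 65, 66, 67, 68, 69, 70, 71, 72}
Number of generators = φ(73) = 72

Generators of ℤ_73 = {1, 2, 3, 4, 5, 6, 7, 8, 9, 10, 11, 12, 13, 14, 15, 16, 17, 18, 19, 20, 21, 22, 23, 24, 25, 26, 27, 28, 29, 30, 31, 32, 33, 34, 35, 36, 37, 38, 39, 40, 41, 42, 43, 44, 45, 46, 47, 48, 49, 50, 51, 52, 53, 54, 55, 56, 57, 58, 59, 60, 61, 62, 63, 64, 65, 66, 67, 68, 69, 70, 71, 72}


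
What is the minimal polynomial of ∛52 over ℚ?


∛52 satisfies x³ - 52 = 0, irreducible over ℚ (no rational root; 52 is not a perfect cube)

Minimal polynomial: x³ - 52


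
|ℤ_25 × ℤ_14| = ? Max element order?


|ℤ_25 × ℤ_14| = 25 × 14 = 350
Max element order = lcm(25,14) = 350
Cyclic? Yes (gcd=1)

|ℤ_25×ℤ_14| = 350, max element order = 350


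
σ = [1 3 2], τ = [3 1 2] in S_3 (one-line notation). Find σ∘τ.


σ∘τ: apply τ first, then σ
1 →τ 3 →σ 2
2 →τ 1 →σ 1
3 →τ 2 →σ 3

σ∘τ = [2 1 3]


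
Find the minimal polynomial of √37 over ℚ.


√37 satisfies x² - 37 = 0, irreducible over ℚ since 37 is squarefree

Minimal polynomial: x² - 37


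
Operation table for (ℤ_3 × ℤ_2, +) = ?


Elements: {(0,0), (0,1), (1,0), (1,1), (2,0), (2,1)}
Operation: componentwise addition mod (3, 2)
Entry (a, b) = ((a₁+b₁) mod 3, (a₂+b₂) mod 2)

Cayley table:
      | (0,0) | (0,1) | (1,0) | (1,1) | (2,0) | (2,1)
(0,0) | (0,0) | (0,1) | (1,0) | (1,1) | (2,0) | (2,1)
(0,1) | (0,1) | (0,0) | (1,1) | (1,0) | (2,1) | (2,0)
(1,0) | (1,0) | (1,1) | (2,0) | (2,1) | (0,0) | (0,1)
(1,1) | (1,1) | (1,0) | (2,1) | (2,0) | (0,1) | (0,0)
(2,0) | (2,0) | (2,1) | (0,0) | (0,1) | (1,0) | (1,1)
(2,1) | (2,1) | (2,0) | (0,1) | (0,0) | (1,1) | (1,0)


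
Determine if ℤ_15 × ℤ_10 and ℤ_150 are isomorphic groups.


Comparing ℤ_15 × ℤ_10 and ℤ_150:
gcd(15,10) = 5 ≠ 1. Max element order in ℤ_15×ℤ_10 is lcm(15,10) = 30 < 150, so it has no element of order 150

No, ℤ_15 × ℤ_10 ≇ ℤ_150


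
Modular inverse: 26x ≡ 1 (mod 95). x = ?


Use the extended Euclidean algorithm to write 1 = 26·s + 95·t; then s mod 95 is the inverse.
Euclidean algorithm:
  26 = 0·95 + 26
  95 = 3·26 + 17
  26 = 1·17 + 9
  17 = 1·9 + 8
  9 = 1·8 + 1
  8 = 8·1 + 0
gcd(26,95) = 1
Back-substitution gives: 26·(11) + 95·(-3) = 1
So 26⁻¹ ≡ 11 ≡ 11 (mod 95)
Check: 26 × 11 = 286 ≡ 1 (mod 95) ✓

26⁻¹ ≡ 11 (mod 95)


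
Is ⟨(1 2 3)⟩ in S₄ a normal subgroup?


H = ⟨(1 2 3)⟩ in S₄
(1 4)(1 2 3)(1 4)⁻¹ = (4 2 3) ∉ ⟨(1 2 3)⟩

No, not a normal subgroup


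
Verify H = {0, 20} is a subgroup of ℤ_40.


Subgroup test for H = {0, 20} in (ℤ_40, +):
(1) 0 ∈ H? Yes
(2) Closure: for all a,b ∈ H, (a+b) mod 40 ∈ H? Yes
(3) Inverses: for all a ∈ H, -a mod 40 ∈ H? Yes

Yes, H is a subgroup of ℤ_40


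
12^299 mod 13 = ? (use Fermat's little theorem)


Fermat's little theorem: if p is prime and gcd(a,p)=1, then a^(p-1) ≡ 1 (mod p)
p = 13 is prime, gcd(12,13) = 1
Reduce exponent: 299 mod 12 = 11
So 12^299 ≡ 12^11 (mod 13)
12^11 mod 13 = 12

12^299 ≡ 12 (mod 13)


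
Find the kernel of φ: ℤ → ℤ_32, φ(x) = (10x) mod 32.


Kernel = preimage of identity
ker(φ) = {x ∈ ℤ : 10x ≡ 0 (mod 32)}. gcd(10,32) = 2, so 10x ≡ 0 (mod 32) ⟺ x ≡ 0 (mod 32/2 = 16). Hence ker(φ) = 16ℤ

ker(φ) = 16ℤ


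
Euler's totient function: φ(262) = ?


Factor n: 262 = 2 × 131
φ(n) = n · ∏(1 - 1/p) over distinct primes p | n
φ(262) = 262 · (1 - 1/2) · (1 - 1/131) = 130

φ(262) = 130


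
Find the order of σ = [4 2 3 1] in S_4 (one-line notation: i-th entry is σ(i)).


Cycle decomposition: (1 4)
Cycle lengths: 2
Order = lcm(2) = 2

ord(σ) = 2


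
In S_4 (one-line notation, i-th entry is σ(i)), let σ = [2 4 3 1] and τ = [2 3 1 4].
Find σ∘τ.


σ∘τ: apply τ first, then σ
1 →τ 2 →σ 4
2 →τ 3 →σ 3
3 →τ 1 →σ 2
4 →τ 4 →σ 1

σ∘τ = [4 3 2 1]


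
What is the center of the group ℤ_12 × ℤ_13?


Z(G) = {g ∈ G | gx = xg for all x ∈ G}
Direct product of abelian groups is abelian, so Z(G) = G

Z(ℤ_12 × ℤ_13) = ℤ_12 × ℤ_13


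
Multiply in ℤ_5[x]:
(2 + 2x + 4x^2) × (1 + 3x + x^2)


Expand and collect like terms; reduce coefficients mod 5:
x^0: 2·1 = 2 ≡ 2 (mod 5)
x^1: 2·3 + 2·1 = 8 ≡ 3 (mod 5)
x^2: 2·1 + 2·3 + 4·1 = 12 ≡ 2 (mod 5)
x^3: 2·1 + 4·3 = 14 ≡ 4 (mod 5)
x^4: 4·1 = 4 ≡ 4 (mod 5)
Result: 2 + 3x + 2x^2 + 4x^3 + 4x^4

f · g = 2 + 3x + 2x^2 + 4x^3 + 4x^4


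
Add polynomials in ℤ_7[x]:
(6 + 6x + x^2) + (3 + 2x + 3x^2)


Add coefficients mod 7:
x^0: 6 + 3 = 2 (mod 7)
x^1: 6 + 2 = 1 (mod 7)
x^2: 1 + 3 = 4 (mod 7)
Result: 2 + x + 4x^2

f + g = 2 + x + 4x^2


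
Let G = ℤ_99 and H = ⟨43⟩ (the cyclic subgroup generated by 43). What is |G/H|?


|⟨43⟩| = n / gcd(43, 99) = 99 / 1 = 99
H is normal (ℤ_99 is abelian).
|G/H| = |G| / |H| = 99 / 99 = 1

|G/H| = 1


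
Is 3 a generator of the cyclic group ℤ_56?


g generates ℤ_n iff gcd(g, n) = 1
gcd(3, 56) = 1
Since gcd = 1, 3 is a generator.

Yes, 3 generates ℤ_56


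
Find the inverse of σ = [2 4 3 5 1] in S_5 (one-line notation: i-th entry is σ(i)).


To find σ⁻¹, swap domain and range:
σ(1) = 2 → σ⁻¹(2) = 1
σ(2) = 4 → σ⁻¹(4) = 2
σ(3) = 3 → σ⁻¹(3) = 3
σ(4) = 5 → σ⁻¹(5) = 4
σ(5) = 1 → σ⁻¹(1) = 5

σ⁻¹ = [5 1 3 2 4]


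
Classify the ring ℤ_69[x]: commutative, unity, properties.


ℤ_69 has zero divisors (3·23 ≡ 0), and these lift to constant zero divisors in ℤ_69[x]; so not an integral domain
Commutative: Yes
Integral domain: No
Has unity: Yes

ℤ_69[x]: Commutative=Yes, Unity=Yes


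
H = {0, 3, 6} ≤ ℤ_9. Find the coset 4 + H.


4 + H = {4 + h (mod 9) : h ∈ H}
4+0=4, 4+3=7, 4+6=1
4 + H = {1, 4, 7} = 1 + H

4 + H = {1, 4, 7}


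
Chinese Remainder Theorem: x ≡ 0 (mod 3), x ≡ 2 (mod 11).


m₁ = 3, m₂ = 11, gcd = 1, so CRT applies. M = m₁·m₂ = 33
Let M₁ = M/m₁ = 11, M₂ = M/m₂ = 3
Find y₁ ≡ M₁⁻¹ (mod m₁): 11⁻¹ ≡ 2 (mod 3)
Find y₂ ≡ M₂⁻¹ (mod m₂): 3⁻¹ ≡ 4 (mod 11)
x = a₁·M₁·y₁ + a₂·M₂·y₂ = 0·11·2 + 2·3·4 = 24
Reduce mod 33: x ≡ 24
Check: 24 mod 3 = 0 ✓, 24 mod 11 = 2 ✓

x ≡ 24 (mod 33)


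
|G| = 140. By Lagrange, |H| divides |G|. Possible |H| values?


Lagrange's theorem: |H| divides |G|
|G| = 140
Divisors of 140: 1, 2, 4, 5, 7, 10, 14, 20, 28, 35, 70, 140

Possible subgroup orders: {1, 2, 4, 5, 7, 10, 14, 20, 28, 35, 70, 140}


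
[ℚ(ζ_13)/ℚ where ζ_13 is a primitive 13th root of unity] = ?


[ℚ(ζ_n):ℚ] = deg Φ_n(x) = φ(n). Here φ(13) = 12

[ℚ(ζ_13)/ℚ where ζ_13 is a primitive 13th root of unity] = 12


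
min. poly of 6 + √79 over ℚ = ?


Let α = 6 + √79. Then α - 6 = √79, so (α - 6)² = 79, giving α² - 12α - 43 = 0. Degree 2 and α ∉ ℚ, so this is the minimal polynomial.

Minimal polynomial: x² - 12x - 43


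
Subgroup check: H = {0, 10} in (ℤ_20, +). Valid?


Subgroup test for H = {0, 10} in (ℤ_20, +):
(1) 0 ∈ H? Yes
(2) Closure: for all a,b ∈ H, (a+b) mod 20 ∈ H? Yes
(3) Inverses: for all a ∈ H, -a mod 20 ∈ H? Yes

Yes, H is a subgroup of ℤ_20


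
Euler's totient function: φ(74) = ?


Factor n: 74 = 2 × 37
φ(n) = n · ∏(1 - 1/p) over distinct primes p | n
φ(74) = 74 · (1 - 1/2) · (1 - 1/37) = 36

φ(74) = 36


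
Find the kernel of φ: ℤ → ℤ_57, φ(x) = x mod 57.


Kernel = preimage of identity
ker(φ) = {x ∈ ℤ : x ≡ 0 (mod 57)} = 57ℤ = {0, ±57, ±114, ...}

ker(φ) = 57ℤ


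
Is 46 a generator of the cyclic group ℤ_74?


g generates ℤ_n iff gcd(g, n) = 1
gcd(46, 74) = 2
Since gcd = 2 ≠ 1, ⟨46⟩ has order 37 < 74, so 46 is not a generator.

No, 46 does not generate ℤ_74


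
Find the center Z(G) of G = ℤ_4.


Z(G) = {g ∈ G | gx = xg for all x ∈ G}
ℤ_4 is abelian, so Z(G) = G

Z(ℤ_4) = ℤ_4


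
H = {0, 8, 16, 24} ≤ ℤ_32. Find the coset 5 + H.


5 + H = {5 + h (mod 32) : h ∈ H}
5+0=5, 5+8=13, 5+16=21, 5+24=29

5 + H = {5, 13, 21, 29}


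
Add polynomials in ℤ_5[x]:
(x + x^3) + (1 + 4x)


Add coefficients mod 5:
x^0: 0 + 1 = 1 (mod 5)
x^1: 1 + 4 = 0 (mod 5)
x^2: 0 + 0 = 0 (mod 5)
x^3: 1 + 0 = 1 (mod 5)
Result: 1 + x^3

f + g = 1 + x^3


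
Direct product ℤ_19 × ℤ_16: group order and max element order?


|ℤ_19 × ℤ_16| = 19 × 16 = 304
Max element order = lcm(19,16) = 304
Cyclic? Yes (gcd=1)

|ℤ_19×ℤ_16| = 304, max element order = 304


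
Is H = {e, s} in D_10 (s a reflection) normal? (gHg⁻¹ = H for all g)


H = {e, s} in D_10 (s a reflection)
r·s·r⁻¹ = sr⁻² ≠ s for n ≥ 3, so {e, s} is not closed under conjugation

No, not a normal subgroup


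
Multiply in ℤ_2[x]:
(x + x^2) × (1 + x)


Expand and collect like terms; reduce coefficients mod 2:
x^0: 0·1 = 0 ≡ 0 (mod 2)
x^1: 0·1 + 1·1 = 1 ≡ 1 (mod 2)
x^2: 1·1 + 1·1 = 2 ≡ 0 (mod 2)
x^3: 1·1 = 1 ≡ 1 (mod 2)
Result: x + x^3

f · g = x + x^3


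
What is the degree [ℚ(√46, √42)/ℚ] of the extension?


[ℚ(√46,√42):ℚ] = [ℚ(√46,√42):ℚ(√46)]·[ℚ(√46):ℚ] = 2·2 = 4

[ℚ(√46, √42)/ℚ] = 4


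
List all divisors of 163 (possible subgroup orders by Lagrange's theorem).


Lagrange's theorem: |H| divides |G|
|G| = 163
Divisors of 163: 1, 163

Possible subgroup orders: {1, 163}


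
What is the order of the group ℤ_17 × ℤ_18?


|A × B| = |A| · |B|
|ℤ_17 × ℤ_18| = 17 × 18 = 306

|ℤ_17 × ℤ_18| = 306


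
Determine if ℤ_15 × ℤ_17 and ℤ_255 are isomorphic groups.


Comparing ℤ_15 × ℤ_17 and ℤ_255:
gcd(15,17) = 1, so ℤ_15 × ℤ_17 ≅ ℤ_255 (CRT)

Yes, ℤ_15 × ℤ_17 ≅ ℤ_255


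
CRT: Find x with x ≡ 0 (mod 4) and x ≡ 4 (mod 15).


m₁ = 4, m₂ = 15, gcd = 1, so CRT applies. M = m₁·m₂ = 60
Let M₁ = M/m₁ = 15, M₂ = M/m₂ = 4
Find y₁ ≡ M₁⁻¹ (mod m₁): 15⁻¹ ≡ 3 (mod 4)
Find y₂ ≡ M₂⁻¹ (mod m₂): 4⁻¹ ≡ 4 (mod 15)
x = a₁·M₁·y₁ + a₂·M₂·y₂ = 0·15·3 + 4·4·4 = 64
Reduce mod 60: x ≡ 4
Check: 4 mod 4 = 0 ✓, 4 mod 15 = 4 ✓

x ≡ 4 (mod 60)


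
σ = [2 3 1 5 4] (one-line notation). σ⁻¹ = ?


To find σ⁻¹, swap domain and range:
σ(1) = 2 → σ⁻¹(2) = 1
σ(2) = 3 → σ⁻¹(3) = 2
σ(3) = 1 → σ⁻¹(1) = 3
σ(4) = 5 → σ⁻¹(5) = 4
σ(5) = 4 → σ⁻¹(4) = 5

σ⁻¹ = [3 1 2 5 4]


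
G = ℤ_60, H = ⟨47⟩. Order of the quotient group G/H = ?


|⟨47⟩| = n / gcd(47, 60) = 60 / 1 = 60
H is normal (ℤ_60 is abelian).
|G/H| = |G| / |H| = 60 / 60 = 1

|G/H| = 1


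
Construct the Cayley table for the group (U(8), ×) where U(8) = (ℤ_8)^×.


Elements: {1, 3, 5, 7}
Operation: multiplication mod 8
Entry (a, b) = (a × b) mod 8

Cayley table:
  | 1 | 3 | 5 | 7
1 | 1 | 3 | 5 | 7
3 | 3 | 1 | 7 | 5
5 | 5 | 7 | 1 | 3
7 | 7 | 5 | 3 | 1


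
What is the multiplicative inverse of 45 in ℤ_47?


Use the extended Euclidean algorithm to write 1 = 45·s + 47·t; then s mod 47 is the inverse.
Euclidean algorithm:
  45 = 0·47 + 45
  47 = 1·45 + 2
  45 = 22·2 + 1
  2 = 2·1 + 0
gcd(45,47) = 1
Back-substitution gives: 45·(23) + 47·(-22) = 1
So 45⁻¹ ≡ 23 ≡ 23 (mod 47)
Check: 45 × 23 = 1035 ≡ 1 (mod 47) ✓

45⁻¹ ≡ 23 (mod 47)


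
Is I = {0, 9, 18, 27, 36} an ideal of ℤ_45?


Check ideal conditions for I = {0, 9, 18, 27, 36} in ℤ_45:
(1) I is an additive subgroup? Yes
(2) For r ∈ ℤ_45 and a ∈ I: r·a ∈ I? Yes

Yes, I is an ideal of ℤ_45


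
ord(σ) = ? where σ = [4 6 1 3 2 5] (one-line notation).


Cycle decomposition: (1 4 3) (2 6 5)
Cycle lengths: 3, 3
Order = lcm(3, 3) = 3

ord(σ) = 3


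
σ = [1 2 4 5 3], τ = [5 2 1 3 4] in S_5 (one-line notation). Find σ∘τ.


σ∘τ: apply τ first, then σ
1 →τ 5 →σ 3
2 →τ 2 →σ 2
3 →τ 1 →σ 1
4 →τ 3 →σ 4
5 →τ 4 →σ 5

σ∘τ = [3 2 1 4 5]


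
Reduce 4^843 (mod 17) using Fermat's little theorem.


Fermat's little theorem: if p is prime and gcd(a,p)=1, then a^(p-1) ≡ 1 (mod p)
p = 17 is prime, gcd(4,17) = 1
Reduce exponent: 843 mod 16 = 11
So 4^843 ≡ 4^11 (mod 17)
4^11 mod 17 = 13

4^843 ≡ 13 (mod 17)


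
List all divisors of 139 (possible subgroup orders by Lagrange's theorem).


Lagrange's theorem: |H| divides |G|
|G| = 139
Divisors of 139: 1, 139

Possible subgroup orders: {1, 139}


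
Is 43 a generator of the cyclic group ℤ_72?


g generates ℤ_n iff gcd(g, n) = 1
gcd(43, 72) = 1
Since gcd = 1, 43 is a generator.

Yes, 43 generates ℤ_72


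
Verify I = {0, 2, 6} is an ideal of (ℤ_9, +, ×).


Check ideal conditions for I = {0, 2, 6} in ℤ_9:
(1) I is an additive subgroup? No
(2) For r ∈ ℤ_9 and a ∈ I: r·a ∈ I? No  [counterexample: r=2, a=2, r·a mod 9 = 4 ∉ I]

No, I is not an ideal of ℤ_9


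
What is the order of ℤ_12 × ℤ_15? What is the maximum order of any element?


|ℤ_12 × ℤ_15| = 12 × 15 = 180
Max element order = lcm(12,15) = 60
Cyclic? No (gcd=3)

|ℤ_12×ℤ_15| = 180, max element order = 60


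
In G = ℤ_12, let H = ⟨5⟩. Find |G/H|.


|⟨5⟩| = n / gcd(5, 12) = 12 / 1 = 12
H is normal (ℤ_12 is abelian).
|G/H| = |G| / |H| = 12 / 12 = 1

|G/H| = 1


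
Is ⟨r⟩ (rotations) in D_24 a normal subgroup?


H = ⟨r⟩ (rotations) in D_24
The rotation subgroup ⟨r⟩ has index 2 in D_24, so it is normal

Yes, normal subgroup


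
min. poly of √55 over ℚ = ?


√55 satisfies x² - 55 = 0, irreducible over ℚ since 55 is squarefree

Minimal polynomial: x² - 55


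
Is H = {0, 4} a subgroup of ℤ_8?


Subgroup test for H = {0, 4} in (ℤ_8, +):
(1) 0 ∈ H? Yes
(2) Closure: for all a,b ∈ H, (a+b) mod 8 ∈ H? Yes
(3) Inverses: for all a ∈ H, -a mod 8 ∈ H? Yes

Yes, H is a subgroup of ℤ_8


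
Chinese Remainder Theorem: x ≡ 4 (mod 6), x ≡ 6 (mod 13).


m₁ = 6, m₂ = 13, gcd = 1, so CRT applies. M = m₁·m₂ = 78
Let M₁ = M/m₁ = 13, M₂ = M/m₂ = 6
Find y₁ ≡ M₁⁻¹ (mod m₁): 13⁻¹ ≡ 1 (mod 6)
Find y₂ ≡ M₂⁻¹ (mod m₂): 6⁻¹ ≡ 11 (mod 13)
x = a₁·M₁·y₁ + a₂·M₂·y₂ = 4·13·1 + 6·6·11 = 448
Reduce mod 78: x ≡ 58
Check: 58 mod 6 = 4 ✓, 58 mod 13 = 6 ✓

x ≡ 58 (mod 78)


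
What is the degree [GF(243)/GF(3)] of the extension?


GF(243) = GF(3^5), so the extension degree is 5

[GF(243)/GF(3)] = 5


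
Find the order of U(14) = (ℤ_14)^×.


U(n) is the group of units mod n; |U(n)| = φ(n)
|U(14)| = φ(14) = 6

|U(14) = (ℤ_14)^×| = 6


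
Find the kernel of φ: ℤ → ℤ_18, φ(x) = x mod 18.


Kernel = preimage of identity
ker(φ) = {x ∈ ℤ : x ≡ 0 (mod 18)} = 18ℤ = {0, ±18, ±36, ...}

ker(φ) = 18ℤ


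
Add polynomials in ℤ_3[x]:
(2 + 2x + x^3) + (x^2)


Add coefficients mod 3:
x^0: 2 + 0 = 2 (mod 3)
x^1: 2 + 0 = 2 (mod 3)
x^2: 0 + 1 = 1 (mod 3)
x^3: 1 + 0 = 1 (mod 3)
Result: 2 + 2x + x^2 + x^3

f + g = 2 + 2x + x^2 + x^3


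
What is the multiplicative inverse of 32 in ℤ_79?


Use the extended Euclidean algorithm to write 1 = 32·s + 79·t; then s mod 79 is the inverse.
Euclidean algorithm:
  32 = 0·79 + 32
  79 = 2·32 + 15
  32 = 2·15 + 2
  15 = 7·2 + 1
  2 = 2·1 + 0
gcd(32,79) = 1
Back-substitution gives: 32·(-37) + 79·(15) = 1
So 32⁻¹ ≡ -37 ≡ 42 (mod 79)
Check: 32 × 42 = 1344 ≡ 1 (mod 79) ✓

32⁻¹ ≡ 42 (mod 79)


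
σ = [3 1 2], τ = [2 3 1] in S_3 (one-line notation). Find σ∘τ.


σ∘τ: apply τ first, then σ
1 →τ 2 →σ 1
2 →τ 3 →σ 2
3 →τ 1 →σ 3

σ∘τ = [1 2 3]


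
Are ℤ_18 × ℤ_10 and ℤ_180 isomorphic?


Comparing ℤ_18 × ℤ_10 and ℤ_180:
gcd(18,10) = 2 ≠ 1. Max element order in ℤ_18×ℤ_10 is lcm(18,10) = 90 < 180, so it has no element of order 180

No, ℤ_18 × ℤ_10 ≇ ℤ_180


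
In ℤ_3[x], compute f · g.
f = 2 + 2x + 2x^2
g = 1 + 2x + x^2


Expand and collect like terms; reduce coefficients mod 3:
x^0: 2·1 = 2 ≡ 2 (mod 3)
x^1: 2·2 + 2·1 = 6 ≡ 0 (mod 3)
x^2: 2·1 + 2·2 + 2·1 = 8 ≡ 2 (mod 3)
x^3: 2·1 + 2·2 = 6 ≡ 0 (mod 3)
x^4: 2·1 = 2 ≡ 2 (mod 3)
Result: 2 + 2x^2 + 2x^4

f · g = 2 + 2x^2 + 2x^4


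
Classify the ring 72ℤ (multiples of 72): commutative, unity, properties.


72ℤ is a commutative ring under +,× but has no multiplicative identity (1 ∉ 72ℤ); it has no zero divisors, but without unity it is not an integral domain
Commutative: Yes
Integral domain: No
Has unity: No

72ℤ (multiples of 72): Commutative=Yes, Unity=No


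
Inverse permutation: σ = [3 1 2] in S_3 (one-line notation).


To find σ⁻¹, swap domain and range:
σ(1) = 3 → σ⁻¹(3) = 1
σ(2) = 1 → σ⁻¹(1) = 2
σ(3) = 2 → σ⁻¹(2) = 3

σ⁻¹ = [2 3 1]


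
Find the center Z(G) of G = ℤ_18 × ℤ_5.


Z(G) = {g ∈ G | gx = xg for all x ∈ G}
Direct product of abelian groups is abelian, so Z(G) = G

Z(ℤ_18 × ℤ_5) = ℤ_18 × ℤ_5


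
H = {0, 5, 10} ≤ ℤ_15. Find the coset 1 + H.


1 + H = {1 + h (mod 15) : h ∈ H}
1+0=1, 1+5=6, 1+10=11

1 + H = {1, 6, 11}


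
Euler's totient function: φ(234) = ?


Factor n: 234 = 2 × 3^2 × 13
φ(n) = n · ∏(1 - 1/p) over distinct primes p | n
φ(234) = 234 · (1 - 1/2) · (1 - 1/3) · (1 - 1/13) = 72

φ(234) = 72


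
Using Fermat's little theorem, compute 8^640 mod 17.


Fermat's little theorem: if p is prime and gcd(a,p)=1, then a^(p-1) ≡ 1 (mod p)
p = 17 is prime, gcd(8,17) = 1
Reduce exponent: 640 mod 16 = 0
So 8^640 ≡ 8^0 (mod 17)
8^0 = 1

8^640 ≡ 1 (mod 17)


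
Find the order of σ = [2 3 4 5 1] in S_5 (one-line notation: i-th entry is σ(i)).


Cycle decomposition: (1 2 3 4 5)
Cycle lengths: 5
Order = lcm(5) = 5

ord(σ) = 5


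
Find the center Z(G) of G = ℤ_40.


Z(G) = {g ∈ G | gx = xg for all x ∈ G}
ℤ_40 is abelian, so Z(G) = G

Z(ℤ_40) = ℤ_40


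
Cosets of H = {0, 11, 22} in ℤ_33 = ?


H = {0, 11, 22}, |H| = 3
Number of cosets = |G|/|H| = 33/3 = 11
0 + H = {0, 11, 22}
1 + H = {1, 12, 23}
2 + H = {2, 13, 24}
3 + H = {3, 14, 25}
4 + H = {4, 15, 26}
5 + H = {5, 16, 27}
6 + H = {6, 17, 28}
7 + H = {7, 18, 29}
8 + H = {8, 19, 30}
9 + H = {9, 20, 31}
10 + H = {10, 21, 32}

Cosets: 0+H={0,11,22}; 1+H={1,12,23}; 2+H={2,13,24}; 3+H={3,14,25}; 4+H={4,15,26}; 5+H={5,16,27}; 6+H={6,17,28}; 7+H={7,18,29}; 8+H={8,19,30}; 9+H={9,20,31}; 10+H={10,21,32}


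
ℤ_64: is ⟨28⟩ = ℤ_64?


g generates ℤ_n iff gcd(g, n) = 1
gcd(28, 64) = 4
Since gcd = 4 ≠ 1, ⟨28⟩ has order 16 < 64, so 28 is not a generator.

No, 28 does not generate ℤ_64


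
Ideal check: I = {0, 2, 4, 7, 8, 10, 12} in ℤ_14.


Check ideal conditions for I = {0, 2, 4, 7, 8, 10, 12} in ℤ_14:
(1) I is an additive subgroup? No
(2) For r ∈ ℤ_14 and a ∈ I: r·a ∈ I? No  [counterexample: r=2, a=10, r·a mod 14 = 6 ∉ I]

No, I is not an ideal of ℤ_14


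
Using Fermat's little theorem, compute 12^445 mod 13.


Fermat's little theorem: if p is prime and gcd(a,p)=1, then a^(p-1) ≡ 1 (mod p)
p = 13 is prime, gcd(12,13) = 1
Reduce exponent: 445 mod 12 = 1
So 12^445 ≡ 12^1 (mod 13)
12^1 mod 13 = 12

12^445 ≡ 12 (mod 13)


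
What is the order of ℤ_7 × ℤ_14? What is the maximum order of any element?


|ℤ_7 × ℤ_14| = 7 × 14 = 98
Max element order = lcm(7,14) = 14
Cyclic? No (gcd=7)

|ℤ_7×ℤ_14| = 98, max element order = 14


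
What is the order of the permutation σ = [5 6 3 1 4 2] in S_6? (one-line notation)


Cycle decomposition: (1 5 4) (2 6)
Cycle lengths: 3, 2
Order = lcm(3, 2) = 6

ord(σ) = 6


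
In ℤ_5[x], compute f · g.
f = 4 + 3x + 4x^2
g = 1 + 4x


Expand and collect like terms; reduce coefficients mod 5:
x^0: 4·1 = 4 ≡ 4 (mod 5)
x^1: 4·4 + 3·1 = 19 ≡ 4 (mod 5)
x^2: 3·4 + 4·1 = 16 ≡ 1 (mod 5)
x^3: 4·4 = 16 ≡ 1 (mod 5)
Result: 4 + 4x + x^2 + x^3

f · g = 4 + 4x + x^2 + x^3


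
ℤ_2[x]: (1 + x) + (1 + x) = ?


Add coefficients mod 2:
x^0: 1 + 1 = 0 (mod 2)
x^1: 1 + 1 = 0 (mod 2)
Result: 0

f + g = 0


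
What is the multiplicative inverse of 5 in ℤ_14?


Use the extended Euclidean algorithm to write 1 = 5·s + 14·t; then s mod 14 is the inverse.
Euclidean algorithm:
  5 = 0·14 + 5
  14 = 2·5 + 4
  5 = 1·4 + 1
  4 = 4·1 + 0
gcd(5,14) = 1
Back-substitution gives: 5·(3) + 14·(-1) = 1
So 5⁻¹ ≡ 3 ≡ 3 (mod 14)
Check: 5 × 3 = 15 ≡ 1 (mod 14) ✓

5⁻¹ ≡ 3 (mod 14)


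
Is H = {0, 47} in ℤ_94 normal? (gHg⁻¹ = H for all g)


H = {0, 47} in ℤ_94
ℤ_94 is abelian; every subgroup of an abelian group is normal

Yes, normal subgroup


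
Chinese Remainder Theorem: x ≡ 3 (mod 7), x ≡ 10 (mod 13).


m₁ = 7, m₂ = 13, gcd = 1, so CRT applies. M = m₁·m₂ = 91
Let M₁ = M/m₁ = 13, M₂ = M/m₂ = 7
Find y₁ ≡ M₁⁻¹ (mod m₁): 13⁻¹ ≡ 6 (mod 7)
Find y₂ ≡ M₂⁻¹ (mod m₂): 7⁻¹ ≡ 2 (mod 13)
x = a₁·M₁·y₁ + a₂·M₂·y₂ = 3·13·6 + 10·7·2 = 374
Reduce mod 91: x ≡ 10
Check: 10 mod 7 = 3 ✓, 10 mod 13 = 10 ✓

x ≡ 10 (mod 91)


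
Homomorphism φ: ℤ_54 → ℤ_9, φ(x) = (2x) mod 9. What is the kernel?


Kernel = preimage of identity
ker(φ) = {x ∈ ℤ_54 : 2x ≡ 0 (mod 9)}. Since 9 | 54, φ is well-defined. The kernel is the cyclic subgroup ⟨9⟩ of ℤ_54 (order 6), i.e. {0, 9, 18, 27, 36, 45}

ker(φ) = {0, 9, 18, 27, 36, 45}


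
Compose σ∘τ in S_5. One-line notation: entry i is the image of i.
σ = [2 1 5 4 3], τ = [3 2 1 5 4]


σ∘τ: apply τ first, then σ
1 →τ 3 →σ 5
2 →τ 2 →σ 1
3 →τ 1 →σ 2
4 →τ 5 →σ 3
5 →τ 4 →σ 4

σ∘τ = [5 1 2 3 4]


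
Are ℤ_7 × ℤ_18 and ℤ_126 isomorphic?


Comparing ℤ_7 × ℤ_18 and ℤ_126:
gcd(7,18) = 1, so ℤ_7 × ℤ_18 ≅ ℤ_126 (CRT)

Yes, ℤ_7 × ℤ_18 ≅ ℤ_126


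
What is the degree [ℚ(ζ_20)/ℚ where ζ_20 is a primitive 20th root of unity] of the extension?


[ℚ(ζ_n):ℚ] = deg Φ_n(x) = φ(n). Here φ(20) = 8

[ℚ(ζ_20)/ℚ where ζ_20 is a primitive 20th root of unity] = 8


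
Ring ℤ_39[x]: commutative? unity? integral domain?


ℤ_39 has zero divisors (3·13 ≡ 0), and these lift to constant zero divisors in ℤ_39[x]; so not an integral domain
Commutative: Yes
Integral domain: No
Has unity: Yes

ℤ_39[x]: Commutative=Yes, Unity=Yes


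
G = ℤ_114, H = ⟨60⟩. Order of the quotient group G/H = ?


|⟨60⟩| = n / gcd(60, 114) = 114 / 6 = 19
H is normal (ℤ_114 is abelian).
|G/H| = |G| / |H| = 114 / 19 = 6

|G/H| = 6


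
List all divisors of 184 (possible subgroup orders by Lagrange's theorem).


Lagrange's theorem: |H| divides |G|
|G| = 184
Divisors of 184: 1, 2, 4, 8, 23, 46, 92, 184

Possible subgroup orders: {1, 2, 4, 8, 23, 46, 92, 184}


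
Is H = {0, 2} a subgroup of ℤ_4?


Subgroup test for H = {0, 2} in (ℤ_4, +):
(1) 0 ∈ H? Yes
(2) Closure: for all a,b ∈ H, (a+b) mod 4 ∈ H? Yes
(3) Inverses: for all a ∈ H, -a mod 4 ∈ H? Yes

Yes, H is a subgroup of ℤ_4


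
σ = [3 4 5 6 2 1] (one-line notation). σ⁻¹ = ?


To find σ⁻¹, swap domain and range:
σ(1) = 3 → σ⁻¹(3) = 1
σ(2) = 4 → σ⁻¹(4) = 2
σ(3) = 5 → σ⁻¹(5) = 3
σ(4) = 6 → σ⁻¹(6) = 4
σ(5) = 2 → σ⁻¹(2) = 5
σ(6) = 1 → σ⁻¹(1) = 6

σ⁻¹ = [6 5 1 2 3 4]
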